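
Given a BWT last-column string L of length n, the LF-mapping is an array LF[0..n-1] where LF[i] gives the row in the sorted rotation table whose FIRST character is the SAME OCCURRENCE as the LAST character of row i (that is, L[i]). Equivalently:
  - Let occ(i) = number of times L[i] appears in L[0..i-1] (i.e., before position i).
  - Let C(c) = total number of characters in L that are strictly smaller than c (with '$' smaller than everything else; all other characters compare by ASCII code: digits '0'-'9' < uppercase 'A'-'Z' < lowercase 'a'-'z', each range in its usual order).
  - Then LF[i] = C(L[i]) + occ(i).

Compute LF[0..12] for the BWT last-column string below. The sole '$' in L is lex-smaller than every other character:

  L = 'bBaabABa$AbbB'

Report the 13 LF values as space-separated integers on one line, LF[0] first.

Char counts: '$':1, 'A':2, 'B':3, 'a':3, 'b':4
C (first-col start): C('$')=0, C('A')=1, C('B')=3, C('a')=6, C('b')=9
L[0]='b': occ=0, LF[0]=C('b')+0=9+0=9
L[1]='B': occ=0, LF[1]=C('B')+0=3+0=3
L[2]='a': occ=0, LF[2]=C('a')+0=6+0=6
L[3]='a': occ=1, LF[3]=C('a')+1=6+1=7
L[4]='b': occ=1, LF[4]=C('b')+1=9+1=10
L[5]='A': occ=0, LF[5]=C('A')+0=1+0=1
L[6]='B': occ=1, LF[6]=C('B')+1=3+1=4
L[7]='a': occ=2, LF[7]=C('a')+2=6+2=8
L[8]='$': occ=0, LF[8]=C('$')+0=0+0=0
L[9]='A': occ=1, LF[9]=C('A')+1=1+1=2
L[10]='b': occ=2, LF[10]=C('b')+2=9+2=11
L[11]='b': occ=3, LF[11]=C('b')+3=9+3=12
L[12]='B': occ=2, LF[12]=C('B')+2=3+2=5

Answer: 9 3 6 7 10 1 4 8 0 2 11 12 5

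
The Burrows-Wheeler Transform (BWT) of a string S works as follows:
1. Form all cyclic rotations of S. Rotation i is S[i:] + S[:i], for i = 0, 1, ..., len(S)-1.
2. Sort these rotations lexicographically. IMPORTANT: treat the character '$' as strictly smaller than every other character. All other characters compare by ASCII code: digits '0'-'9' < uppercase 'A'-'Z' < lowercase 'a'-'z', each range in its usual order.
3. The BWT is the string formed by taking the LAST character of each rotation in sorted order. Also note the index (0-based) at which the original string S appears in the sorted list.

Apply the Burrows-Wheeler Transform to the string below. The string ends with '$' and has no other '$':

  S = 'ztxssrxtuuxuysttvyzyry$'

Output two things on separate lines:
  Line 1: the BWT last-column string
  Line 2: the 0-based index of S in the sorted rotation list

All 23 rotations (rotation i = S[i:]+S[:i]):
  rot[0] = ztxssrxtuuxuysttvyzyry$
  rot[1] = txssrxtuuxuysttvyzyry$z
  rot[2] = xssrxtuuxuysttvyzyry$zt
  rot[3] = ssrxtuuxuysttvyzyry$ztx
  rot[4] = srxtuuxuysttvyzyry$ztxs
  rot[5] = rxtuuxuysttvyzyry$ztxss
  rot[6] = xtuuxuysttvyzyry$ztxssr
  rot[7] = tuuxuysttvyzyry$ztxssrx
  rot[8] = uuxuysttvyzyry$ztxssrxt
  rot[9] = uxuysttvyzyry$ztxssrxtu
  rot[10] = xuysttvyzyry$ztxssrxtuu
  rot[11] = uysttvyzyry$ztxssrxtuux
  rot[12] = ysttvyzyry$ztxssrxtuuxu
  rot[13] = sttvyzyry$ztxssrxtuuxuy
  rot[14] = ttvyzyry$ztxssrxtuuxuys
  rot[15] = tvyzyry$ztxssrxtuuxuyst
  rot[16] = vyzyry$ztxssrxtuuxuystt
  rot[17] = yzyry$ztxssrxtuuxuysttv
  rot[18] = zyry$ztxssrxtuuxuysttvy
  rot[19] = yry$ztxssrxtuuxuysttvyz
  rot[20] = ry$ztxssrxtuuxuysttvyzy
  rot[21] = y$ztxssrxtuuxuysttvyzyr
  rot[22] = $ztxssrxtuuxuysttvyzyry
Sorted (with $ < everything):
  sorted[0] = $ztxssrxtuuxuysttvyzyry  (last char: 'y')
  sorted[1] = rxtuuxuysttvyzyry$ztxss  (last char: 's')
  sorted[2] = ry$ztxssrxtuuxuysttvyzy  (last char: 'y')
  sorted[3] = srxtuuxuysttvyzyry$ztxs  (last char: 's')
  sorted[4] = ssrxtuuxuysttvyzyry$ztx  (last char: 'x')
  sorted[5] = sttvyzyry$ztxssrxtuuxuy  (last char: 'y')
  sorted[6] = ttvyzyry$ztxssrxtuuxuys  (last char: 's')
  sorted[7] = tuuxuysttvyzyry$ztxssrx  (last char: 'x')
  sorted[8] = tvyzyry$ztxssrxtuuxuyst  (last char: 't')
  sorted[9] = txssrxtuuxuysttvyzyry$z  (last char: 'z')
  sorted[10] = uuxuysttvyzyry$ztxssrxt  (last char: 't')
  sorted[11] = uxuysttvyzyry$ztxssrxtu  (last char: 'u')
  sorted[12] = uysttvyzyry$ztxssrxtuux  (last char: 'x')
  sorted[13] = vyzyry$ztxssrxtuuxuystt  (last char: 't')
  sorted[14] = xssrxtuuxuysttvyzyry$zt  (last char: 't')
  sorted[15] = xtuuxuysttvyzyry$ztxssr  (last char: 'r')
  sorted[16] = xuysttvyzyry$ztxssrxtuu  (last char: 'u')
  sorted[17] = y$ztxssrxtuuxuysttvyzyr  (last char: 'r')
  sorted[18] = yry$ztxssrxtuuxuysttvyz  (last char: 'z')
  sorted[19] = ysttvyzyry$ztxssrxtuuxu  (last char: 'u')
  sorted[20] = yzyry$ztxssrxtuuxuysttv  (last char: 'v')
  sorted[21] = ztxssrxtuuxuysttvyzyry$  (last char: '$')
  sorted[22] = zyry$ztxssrxtuuxuysttvy  (last char: 'y')
Last column: ysysxysxtztuxttrurzuv$y
Original string S is at sorted index 21

Answer: ysysxysxtztuxttrurzuv$y
21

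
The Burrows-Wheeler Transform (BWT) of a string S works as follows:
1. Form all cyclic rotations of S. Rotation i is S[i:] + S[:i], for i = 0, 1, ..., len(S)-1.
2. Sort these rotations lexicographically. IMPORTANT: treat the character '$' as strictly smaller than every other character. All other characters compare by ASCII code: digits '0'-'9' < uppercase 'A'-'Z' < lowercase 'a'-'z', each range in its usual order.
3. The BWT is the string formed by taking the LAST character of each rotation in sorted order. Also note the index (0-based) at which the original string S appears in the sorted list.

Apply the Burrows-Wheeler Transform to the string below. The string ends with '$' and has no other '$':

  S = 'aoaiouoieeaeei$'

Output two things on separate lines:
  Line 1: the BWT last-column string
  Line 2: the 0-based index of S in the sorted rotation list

All 15 rotations (rotation i = S[i:]+S[:i]):
  rot[0] = aoaiouoieeaeei$
  rot[1] = oaiouoieeaeei$a
  rot[2] = aiouoieeaeei$ao
  rot[3] = iouoieeaeei$aoa
  rot[4] = ouoieeaeei$aoai
  rot[5] = uoieeaeei$aoaio
  rot[6] = oieeaeei$aoaiou
  rot[7] = ieeaeei$aoaiouo
  rot[8] = eeaeei$aoaiouoi
  rot[9] = eaeei$aoaiouoie
  rot[10] = aeei$aoaiouoiee
  rot[11] = eei$aoaiouoieea
  rot[12] = ei$aoaiouoieeae
  rot[13] = i$aoaiouoieeaee
  rot[14] = $aoaiouoieeaeei
Sorted (with $ < everything):
  sorted[0] = $aoaiouoieeaeei  (last char: 'i')
  sorted[1] = aeei$aoaiouoiee  (last char: 'e')
  sorted[2] = aiouoieeaeei$ao  (last char: 'o')
  sorted[3] = aoaiouoieeaeei$  (last char: '$')
  sorted[4] = eaeei$aoaiouoie  (last char: 'e')
  sorted[5] = eeaeei$aoaiouoi  (last char: 'i')
  sorted[6] = eei$aoaiouoieea  (last char: 'a')
  sorted[7] = ei$aoaiouoieeae  (last char: 'e')
  sorted[8] = i$aoaiouoieeaee  (last char: 'e')
  sorted[9] = ieeaeei$aoaiouo  (last char: 'o')
  sorted[10] = iouoieeaeei$aoa  (last char: 'a')
  sorted[11] = oaiouoieeaeei$a  (last char: 'a')
  sorted[12] = oieeaeei$aoaiou  (last char: 'u')
  sorted[13] = ouoieeaeei$aoai  (last char: 'i')
  sorted[14] = uoieeaeei$aoaio  (last char: 'o')
Last column: ieo$eiaeeoaauio
Original string S is at sorted index 3

Answer: ieo$eiaeeoaauio
3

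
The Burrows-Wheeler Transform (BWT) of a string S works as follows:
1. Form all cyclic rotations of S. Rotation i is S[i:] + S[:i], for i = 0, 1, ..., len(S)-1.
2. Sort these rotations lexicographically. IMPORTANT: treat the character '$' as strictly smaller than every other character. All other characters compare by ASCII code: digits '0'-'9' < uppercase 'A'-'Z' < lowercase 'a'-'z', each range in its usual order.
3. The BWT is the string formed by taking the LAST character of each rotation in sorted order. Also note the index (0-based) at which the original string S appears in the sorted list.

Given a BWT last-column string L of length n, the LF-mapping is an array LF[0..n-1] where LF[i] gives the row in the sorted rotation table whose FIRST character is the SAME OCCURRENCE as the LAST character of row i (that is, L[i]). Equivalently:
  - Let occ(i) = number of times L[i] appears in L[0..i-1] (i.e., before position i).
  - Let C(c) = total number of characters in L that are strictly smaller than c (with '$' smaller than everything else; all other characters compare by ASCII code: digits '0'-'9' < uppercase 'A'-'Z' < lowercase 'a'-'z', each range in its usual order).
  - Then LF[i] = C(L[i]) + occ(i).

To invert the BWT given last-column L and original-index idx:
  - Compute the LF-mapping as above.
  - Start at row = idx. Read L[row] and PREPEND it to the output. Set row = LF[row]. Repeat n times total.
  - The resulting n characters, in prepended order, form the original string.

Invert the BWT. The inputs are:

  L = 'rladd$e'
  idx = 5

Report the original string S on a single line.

Answer: ladder$

Derivation:
LF mapping: 6 5 1 2 3 0 4
Walk LF starting at row 5, prepending L[row]:
  step 1: row=5, L[5]='$', prepend. Next row=LF[5]=0
  step 2: row=0, L[0]='r', prepend. Next row=LF[0]=6
  step 3: row=6, L[6]='e', prepend. Next row=LF[6]=4
  step 4: row=4, L[4]='d', prepend. Next row=LF[4]=3
  step 5: row=3, L[3]='d', prepend. Next row=LF[3]=2
  step 6: row=2, L[2]='a', prepend. Next row=LF[2]=1
  step 7: row=1, L[1]='l', prepend. Next row=LF[1]=5
Reversed output: ladder$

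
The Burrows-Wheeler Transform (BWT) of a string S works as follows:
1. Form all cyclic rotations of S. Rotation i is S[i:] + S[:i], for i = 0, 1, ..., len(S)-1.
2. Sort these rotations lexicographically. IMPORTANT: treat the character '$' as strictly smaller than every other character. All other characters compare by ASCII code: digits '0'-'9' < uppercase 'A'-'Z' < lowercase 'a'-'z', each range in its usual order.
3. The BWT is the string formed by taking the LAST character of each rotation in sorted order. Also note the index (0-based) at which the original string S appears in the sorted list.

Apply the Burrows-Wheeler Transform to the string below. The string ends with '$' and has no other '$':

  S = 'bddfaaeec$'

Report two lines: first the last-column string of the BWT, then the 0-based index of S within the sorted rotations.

Answer: cfa$ebdead
3

Derivation:
All 10 rotations (rotation i = S[i:]+S[:i]):
  rot[0] = bddfaaeec$
  rot[1] = ddfaaeec$b
  rot[2] = dfaaeec$bd
  rot[3] = faaeec$bdd
  rot[4] = aaeec$bddf
  rot[5] = aeec$bddfa
  rot[6] = eec$bddfaa
  rot[7] = ec$bddfaae
  rot[8] = c$bddfaaee
  rot[9] = $bddfaaeec
Sorted (with $ < everything):
  sorted[0] = $bddfaaeec  (last char: 'c')
  sorted[1] = aaeec$bddf  (last char: 'f')
  sorted[2] = aeec$bddfa  (last char: 'a')
  sorted[3] = bddfaaeec$  (last char: '$')
  sorted[4] = c$bddfaaee  (last char: 'e')
  sorted[5] = ddfaaeec$b  (last char: 'b')
  sorted[6] = dfaaeec$bd  (last char: 'd')
  sorted[7] = ec$bddfaae  (last char: 'e')
  sorted[8] = eec$bddfaa  (last char: 'a')
  sorted[9] = faaeec$bdd  (last char: 'd')
Last column: cfa$ebdead
Original string S is at sorted index 3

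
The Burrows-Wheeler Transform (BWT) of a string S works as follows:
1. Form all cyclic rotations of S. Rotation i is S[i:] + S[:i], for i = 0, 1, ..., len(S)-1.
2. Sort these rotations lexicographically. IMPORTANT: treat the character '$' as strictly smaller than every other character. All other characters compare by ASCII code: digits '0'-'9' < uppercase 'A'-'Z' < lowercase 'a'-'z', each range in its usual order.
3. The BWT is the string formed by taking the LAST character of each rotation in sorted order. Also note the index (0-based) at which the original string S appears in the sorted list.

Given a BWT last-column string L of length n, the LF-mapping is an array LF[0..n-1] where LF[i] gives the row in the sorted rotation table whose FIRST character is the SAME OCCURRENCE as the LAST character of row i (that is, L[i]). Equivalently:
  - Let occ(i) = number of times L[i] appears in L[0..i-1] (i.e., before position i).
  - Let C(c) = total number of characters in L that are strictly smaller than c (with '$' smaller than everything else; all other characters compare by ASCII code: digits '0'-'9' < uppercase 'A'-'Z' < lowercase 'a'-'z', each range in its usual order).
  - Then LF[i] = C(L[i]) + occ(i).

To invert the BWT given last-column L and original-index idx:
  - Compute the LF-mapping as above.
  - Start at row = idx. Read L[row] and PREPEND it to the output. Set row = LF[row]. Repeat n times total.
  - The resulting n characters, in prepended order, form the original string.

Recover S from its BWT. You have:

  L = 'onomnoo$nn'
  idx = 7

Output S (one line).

LF mapping: 6 2 7 1 3 8 9 0 4 5
Walk LF starting at row 7, prepending L[row]:
  step 1: row=7, L[7]='$', prepend. Next row=LF[7]=0
  step 2: row=0, L[0]='o', prepend. Next row=LF[0]=6
  step 3: row=6, L[6]='o', prepend. Next row=LF[6]=9
  step 4: row=9, L[9]='n', prepend. Next row=LF[9]=5
  step 5: row=5, L[5]='o', prepend. Next row=LF[5]=8
  step 6: row=8, L[8]='n', prepend. Next row=LF[8]=4
  step 7: row=4, L[4]='n', prepend. Next row=LF[4]=3
  step 8: row=3, L[3]='m', prepend. Next row=LF[3]=1
  step 9: row=1, L[1]='n', prepend. Next row=LF[1]=2
  step 10: row=2, L[2]='o', prepend. Next row=LF[2]=7
Reversed output: onmnnonoo$

Answer: onmnnonoo$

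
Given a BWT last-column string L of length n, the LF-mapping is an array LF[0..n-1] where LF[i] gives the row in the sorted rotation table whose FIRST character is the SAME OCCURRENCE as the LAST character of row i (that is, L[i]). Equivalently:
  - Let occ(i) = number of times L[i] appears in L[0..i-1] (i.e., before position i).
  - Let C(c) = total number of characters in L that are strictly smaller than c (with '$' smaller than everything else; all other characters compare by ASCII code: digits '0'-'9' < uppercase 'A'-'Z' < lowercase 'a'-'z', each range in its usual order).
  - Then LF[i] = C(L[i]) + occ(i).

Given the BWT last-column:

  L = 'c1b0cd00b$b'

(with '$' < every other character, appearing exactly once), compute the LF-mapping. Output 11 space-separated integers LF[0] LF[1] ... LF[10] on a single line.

Char counts: '$':1, '0':3, '1':1, 'b':3, 'c':2, 'd':1
C (first-col start): C('$')=0, C('0')=1, C('1')=4, C('b')=5, C('c')=8, C('d')=10
L[0]='c': occ=0, LF[0]=C('c')+0=8+0=8
L[1]='1': occ=0, LF[1]=C('1')+0=4+0=4
L[2]='b': occ=0, LF[2]=C('b')+0=5+0=5
L[3]='0': occ=0, LF[3]=C('0')+0=1+0=1
L[4]='c': occ=1, LF[4]=C('c')+1=8+1=9
L[5]='d': occ=0, LF[5]=C('d')+0=10+0=10
L[6]='0': occ=1, LF[6]=C('0')+1=1+1=2
L[7]='0': occ=2, LF[7]=C('0')+2=1+2=3
L[8]='b': occ=1, LF[8]=C('b')+1=5+1=6
L[9]='$': occ=0, LF[9]=C('$')+0=0+0=0
L[10]='b': occ=2, LF[10]=C('b')+2=5+2=7

Answer: 8 4 5 1 9 10 2 3 6 0 7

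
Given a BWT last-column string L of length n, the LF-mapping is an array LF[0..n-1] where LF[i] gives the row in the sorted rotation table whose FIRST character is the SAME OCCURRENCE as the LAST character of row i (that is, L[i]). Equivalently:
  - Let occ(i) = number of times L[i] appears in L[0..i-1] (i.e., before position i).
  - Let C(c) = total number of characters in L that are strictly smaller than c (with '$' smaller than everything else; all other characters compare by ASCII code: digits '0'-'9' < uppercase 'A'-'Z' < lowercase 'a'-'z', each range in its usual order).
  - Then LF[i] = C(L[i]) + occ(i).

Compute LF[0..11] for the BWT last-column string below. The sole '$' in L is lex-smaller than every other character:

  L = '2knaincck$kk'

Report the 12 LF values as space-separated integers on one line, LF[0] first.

Answer: 1 6 10 2 5 11 3 4 7 0 8 9

Derivation:
Char counts: '$':1, '2':1, 'a':1, 'c':2, 'i':1, 'k':4, 'n':2
C (first-col start): C('$')=0, C('2')=1, C('a')=2, C('c')=3, C('i')=5, C('k')=6, C('n')=10
L[0]='2': occ=0, LF[0]=C('2')+0=1+0=1
L[1]='k': occ=0, LF[1]=C('k')+0=6+0=6
L[2]='n': occ=0, LF[2]=C('n')+0=10+0=10
L[3]='a': occ=0, LF[3]=C('a')+0=2+0=2
L[4]='i': occ=0, LF[4]=C('i')+0=5+0=5
L[5]='n': occ=1, LF[5]=C('n')+1=10+1=11
L[6]='c': occ=0, LF[6]=C('c')+0=3+0=3
L[7]='c': occ=1, LF[7]=C('c')+1=3+1=4
L[8]='k': occ=1, LF[8]=C('k')+1=6+1=7
L[9]='$': occ=0, LF[9]=C('$')+0=0+0=0
L[10]='k': occ=2, LF[10]=C('k')+2=6+2=8
L[11]='k': occ=3, LF[11]=C('k')+3=6+3=9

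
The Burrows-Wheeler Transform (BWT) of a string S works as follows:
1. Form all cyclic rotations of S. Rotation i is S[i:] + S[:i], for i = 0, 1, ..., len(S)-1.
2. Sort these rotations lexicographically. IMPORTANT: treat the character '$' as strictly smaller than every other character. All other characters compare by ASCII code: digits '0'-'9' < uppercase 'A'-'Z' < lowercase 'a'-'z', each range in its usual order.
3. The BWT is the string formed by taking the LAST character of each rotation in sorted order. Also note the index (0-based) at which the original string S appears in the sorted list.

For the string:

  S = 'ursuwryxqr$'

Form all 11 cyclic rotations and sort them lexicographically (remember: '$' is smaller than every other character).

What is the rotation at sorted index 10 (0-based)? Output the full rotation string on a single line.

Answer: yxqr$ursuwr

Derivation:
All 11 rotations (rotation i = S[i:]+S[:i]):
  rot[0] = ursuwryxqr$
  rot[1] = rsuwryxqr$u
  rot[2] = suwryxqr$ur
  rot[3] = uwryxqr$urs
  rot[4] = wryxqr$ursu
  rot[5] = ryxqr$ursuw
  rot[6] = yxqr$ursuwr
  rot[7] = xqr$ursuwry
  rot[8] = qr$ursuwryx
  rot[9] = r$ursuwryxq
  rot[10] = $ursuwryxqr
Sorted (with $ < everything):
  sorted[0] = $ursuwryxqr
  sorted[1] = qr$ursuwryx
  sorted[2] = r$ursuwryxq
  sorted[3] = rsuwryxqr$u
  sorted[4] = ryxqr$ursuw
  sorted[5] = suwryxqr$ur
  sorted[6] = ursuwryxqr$
  sorted[7] = uwryxqr$urs
  sorted[8] = wryxqr$ursu
  sorted[9] = xqr$ursuwry
  sorted[10] = yxqr$ursuwr
sorted[10] = yxqr$ursuwr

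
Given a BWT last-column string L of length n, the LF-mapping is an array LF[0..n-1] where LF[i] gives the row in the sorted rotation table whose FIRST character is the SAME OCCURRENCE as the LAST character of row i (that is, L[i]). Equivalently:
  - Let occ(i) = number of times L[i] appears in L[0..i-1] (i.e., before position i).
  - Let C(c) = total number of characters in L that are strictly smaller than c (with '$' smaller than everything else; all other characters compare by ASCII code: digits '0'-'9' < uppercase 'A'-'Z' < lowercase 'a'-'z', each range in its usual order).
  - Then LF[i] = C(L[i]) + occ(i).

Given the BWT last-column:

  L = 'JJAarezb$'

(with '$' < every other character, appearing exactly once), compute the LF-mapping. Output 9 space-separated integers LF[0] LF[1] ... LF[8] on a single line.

Char counts: '$':1, 'A':1, 'J':2, 'a':1, 'b':1, 'e':1, 'r':1, 'z':1
C (first-col start): C('$')=0, C('A')=1, C('J')=2, C('a')=4, C('b')=5, C('e')=6, C('r')=7, C('z')=8
L[0]='J': occ=0, LF[0]=C('J')+0=2+0=2
L[1]='J': occ=1, LF[1]=C('J')+1=2+1=3
L[2]='A': occ=0, LF[2]=C('A')+0=1+0=1
L[3]='a': occ=0, LF[3]=C('a')+0=4+0=4
L[4]='r': occ=0, LF[4]=C('r')+0=7+0=7
L[5]='e': occ=0, LF[5]=C('e')+0=6+0=6
L[6]='z': occ=0, LF[6]=C('z')+0=8+0=8
L[7]='b': occ=0, LF[7]=C('b')+0=5+0=5
L[8]='$': occ=0, LF[8]=C('$')+0=0+0=0

Answer: 2 3 1 4 7 6 8 5 0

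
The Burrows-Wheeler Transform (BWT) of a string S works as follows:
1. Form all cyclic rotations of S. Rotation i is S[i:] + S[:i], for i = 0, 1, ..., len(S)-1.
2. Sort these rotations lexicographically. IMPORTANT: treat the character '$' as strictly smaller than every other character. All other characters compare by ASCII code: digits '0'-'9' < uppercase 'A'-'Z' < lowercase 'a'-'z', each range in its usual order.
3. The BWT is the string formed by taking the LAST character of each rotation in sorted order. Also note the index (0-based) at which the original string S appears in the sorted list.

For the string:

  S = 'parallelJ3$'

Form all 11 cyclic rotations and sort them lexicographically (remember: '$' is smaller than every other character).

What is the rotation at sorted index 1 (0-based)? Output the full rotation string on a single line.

Answer: 3$parallelJ

Derivation:
All 11 rotations (rotation i = S[i:]+S[:i]):
  rot[0] = parallelJ3$
  rot[1] = arallelJ3$p
  rot[2] = rallelJ3$pa
  rot[3] = allelJ3$par
  rot[4] = llelJ3$para
  rot[5] = lelJ3$paral
  rot[6] = elJ3$parall
  rot[7] = lJ3$paralle
  rot[8] = J3$parallel
  rot[9] = 3$parallelJ
  rot[10] = $parallelJ3
Sorted (with $ < everything):
  sorted[0] = $parallelJ3
  sorted[1] = 3$parallelJ
  sorted[2] = J3$parallel
  sorted[3] = allelJ3$par
  sorted[4] = arallelJ3$p
  sorted[5] = elJ3$parall
  sorted[6] = lJ3$paralle
  sorted[7] = lelJ3$paral
  sorted[8] = llelJ3$para
  sorted[9] = parallelJ3$
  sorted[10] = rallelJ3$pa
sorted[1] = 3$parallelJ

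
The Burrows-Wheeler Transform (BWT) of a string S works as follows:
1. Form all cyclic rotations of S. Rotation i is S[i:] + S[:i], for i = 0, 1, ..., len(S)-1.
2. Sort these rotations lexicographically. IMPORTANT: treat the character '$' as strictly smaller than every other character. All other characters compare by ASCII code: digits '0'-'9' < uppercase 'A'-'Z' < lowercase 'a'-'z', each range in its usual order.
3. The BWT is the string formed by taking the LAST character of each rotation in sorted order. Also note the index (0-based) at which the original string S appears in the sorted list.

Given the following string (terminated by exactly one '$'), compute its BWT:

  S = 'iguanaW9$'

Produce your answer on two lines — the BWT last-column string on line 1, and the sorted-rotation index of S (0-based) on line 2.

Answer: 9Wanui$ag
6

Derivation:
All 9 rotations (rotation i = S[i:]+S[:i]):
  rot[0] = iguanaW9$
  rot[1] = guanaW9$i
  rot[2] = uanaW9$ig
  rot[3] = anaW9$igu
  rot[4] = naW9$igua
  rot[5] = aW9$iguan
  rot[6] = W9$iguana
  rot[7] = 9$iguanaW
  rot[8] = $iguanaW9
Sorted (with $ < everything):
  sorted[0] = $iguanaW9  (last char: '9')
  sorted[1] = 9$iguanaW  (last char: 'W')
  sorted[2] = W9$iguana  (last char: 'a')
  sorted[3] = aW9$iguan  (last char: 'n')
  sorted[4] = anaW9$igu  (last char: 'u')
  sorted[5] = guanaW9$i  (last char: 'i')
  sorted[6] = iguanaW9$  (last char: '$')
  sorted[7] = naW9$igua  (last char: 'a')
  sorted[8] = uanaW9$ig  (last char: 'g')
Last column: 9Wanui$ag
Original string S is at sorted index 6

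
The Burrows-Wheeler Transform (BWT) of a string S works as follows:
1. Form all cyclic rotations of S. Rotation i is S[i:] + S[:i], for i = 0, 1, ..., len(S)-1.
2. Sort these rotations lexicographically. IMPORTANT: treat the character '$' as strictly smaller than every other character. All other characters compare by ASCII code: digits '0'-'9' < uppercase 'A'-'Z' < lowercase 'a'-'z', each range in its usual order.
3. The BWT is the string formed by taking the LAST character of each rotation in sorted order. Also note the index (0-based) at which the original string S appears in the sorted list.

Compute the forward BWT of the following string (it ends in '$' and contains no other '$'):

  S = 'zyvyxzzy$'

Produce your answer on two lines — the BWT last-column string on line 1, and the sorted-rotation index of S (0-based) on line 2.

All 9 rotations (rotation i = S[i:]+S[:i]):
  rot[0] = zyvyxzzy$
  rot[1] = yvyxzzy$z
  rot[2] = vyxzzy$zy
  rot[3] = yxzzy$zyv
  rot[4] = xzzy$zyvy
  rot[5] = zzy$zyvyx
  rot[6] = zy$zyvyxz
  rot[7] = y$zyvyxzz
  rot[8] = $zyvyxzzy
Sorted (with $ < everything):
  sorted[0] = $zyvyxzzy  (last char: 'y')
  sorted[1] = vyxzzy$zy  (last char: 'y')
  sorted[2] = xzzy$zyvy  (last char: 'y')
  sorted[3] = y$zyvyxzz  (last char: 'z')
  sorted[4] = yvyxzzy$z  (last char: 'z')
  sorted[5] = yxzzy$zyv  (last char: 'v')
  sorted[6] = zy$zyvyxz  (last char: 'z')
  sorted[7] = zyvyxzzy$  (last char: '$')
  sorted[8] = zzy$zyvyx  (last char: 'x')
Last column: yyyzzvz$x
Original string S is at sorted index 7

Answer: yyyzzvz$x
7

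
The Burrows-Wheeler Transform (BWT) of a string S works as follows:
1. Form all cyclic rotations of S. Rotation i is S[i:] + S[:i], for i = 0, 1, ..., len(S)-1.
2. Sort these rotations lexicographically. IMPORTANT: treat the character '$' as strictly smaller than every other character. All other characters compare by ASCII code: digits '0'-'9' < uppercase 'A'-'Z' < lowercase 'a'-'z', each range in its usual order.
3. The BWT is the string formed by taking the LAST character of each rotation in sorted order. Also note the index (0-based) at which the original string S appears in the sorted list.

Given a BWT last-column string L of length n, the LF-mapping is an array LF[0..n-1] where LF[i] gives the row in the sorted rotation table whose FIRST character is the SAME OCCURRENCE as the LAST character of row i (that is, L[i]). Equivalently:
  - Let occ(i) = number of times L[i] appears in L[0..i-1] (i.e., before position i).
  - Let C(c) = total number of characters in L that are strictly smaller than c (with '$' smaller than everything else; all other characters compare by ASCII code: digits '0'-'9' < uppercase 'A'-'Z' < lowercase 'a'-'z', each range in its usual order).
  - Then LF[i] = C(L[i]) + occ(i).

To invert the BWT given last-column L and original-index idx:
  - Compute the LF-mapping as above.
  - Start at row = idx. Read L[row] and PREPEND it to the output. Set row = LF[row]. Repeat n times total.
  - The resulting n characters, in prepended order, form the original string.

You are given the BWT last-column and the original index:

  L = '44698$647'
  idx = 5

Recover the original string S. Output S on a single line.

Answer: 67948644$

Derivation:
LF mapping: 1 2 4 8 7 0 5 3 6
Walk LF starting at row 5, prepending L[row]:
  step 1: row=5, L[5]='$', prepend. Next row=LF[5]=0
  step 2: row=0, L[0]='4', prepend. Next row=LF[0]=1
  step 3: row=1, L[1]='4', prepend. Next row=LF[1]=2
  step 4: row=2, L[2]='6', prepend. Next row=LF[2]=4
  step 5: row=4, L[4]='8', prepend. Next row=LF[4]=7
  step 6: row=7, L[7]='4', prepend. Next row=LF[7]=3
  step 7: row=3, L[3]='9', prepend. Next row=LF[3]=8
  step 8: row=8, L[8]='7', prepend. Next row=LF[8]=6
  step 9: row=6, L[6]='6', prepend. Next row=LF[6]=5
Reversed output: 67948644$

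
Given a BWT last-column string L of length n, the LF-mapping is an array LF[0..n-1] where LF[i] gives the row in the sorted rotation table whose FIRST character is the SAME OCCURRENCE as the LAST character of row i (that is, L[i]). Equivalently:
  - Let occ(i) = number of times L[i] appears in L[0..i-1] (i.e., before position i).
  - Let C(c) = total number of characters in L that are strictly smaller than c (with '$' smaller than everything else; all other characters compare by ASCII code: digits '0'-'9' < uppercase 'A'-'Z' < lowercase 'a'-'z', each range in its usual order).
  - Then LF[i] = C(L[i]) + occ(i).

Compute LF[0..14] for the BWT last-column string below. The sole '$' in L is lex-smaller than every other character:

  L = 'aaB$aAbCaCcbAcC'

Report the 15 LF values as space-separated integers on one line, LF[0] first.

Char counts: '$':1, 'A':2, 'B':1, 'C':3, 'a':4, 'b':2, 'c':2
C (first-col start): C('$')=0, C('A')=1, C('B')=3, C('C')=4, C('a')=7, C('b')=11, C('c')=13
L[0]='a': occ=0, LF[0]=C('a')+0=7+0=7
L[1]='a': occ=1, LF[1]=C('a')+1=7+1=8
L[2]='B': occ=0, LF[2]=C('B')+0=3+0=3
L[3]='$': occ=0, LF[3]=C('$')+0=0+0=0
L[4]='a': occ=2, LF[4]=C('a')+2=7+2=9
L[5]='A': occ=0, LF[5]=C('A')+0=1+0=1
L[6]='b': occ=0, LF[6]=C('b')+0=11+0=11
L[7]='C': occ=0, LF[7]=C('C')+0=4+0=4
L[8]='a': occ=3, LF[8]=C('a')+3=7+3=10
L[9]='C': occ=1, LF[9]=C('C')+1=4+1=5
L[10]='c': occ=0, LF[10]=C('c')+0=13+0=13
L[11]='b': occ=1, LF[11]=C('b')+1=11+1=12
L[12]='A': occ=1, LF[12]=C('A')+1=1+1=2
L[13]='c': occ=1, LF[13]=C('c')+1=13+1=14
L[14]='C': occ=2, LF[14]=C('C')+2=4+2=6

Answer: 7 8 3 0 9 1 11 4 10 5 13 12 2 14 6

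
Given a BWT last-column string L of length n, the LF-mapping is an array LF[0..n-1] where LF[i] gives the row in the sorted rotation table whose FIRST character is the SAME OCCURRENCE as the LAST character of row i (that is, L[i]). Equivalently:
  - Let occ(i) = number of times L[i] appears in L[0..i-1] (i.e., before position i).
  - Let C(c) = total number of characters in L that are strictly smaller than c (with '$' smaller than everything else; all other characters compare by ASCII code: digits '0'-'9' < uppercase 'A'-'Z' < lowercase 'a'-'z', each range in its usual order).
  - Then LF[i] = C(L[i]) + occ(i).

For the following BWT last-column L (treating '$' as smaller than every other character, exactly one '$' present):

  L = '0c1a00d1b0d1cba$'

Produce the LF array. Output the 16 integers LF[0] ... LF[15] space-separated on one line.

Char counts: '$':1, '0':4, '1':3, 'a':2, 'b':2, 'c':2, 'd':2
C (first-col start): C('$')=0, C('0')=1, C('1')=5, C('a')=8, C('b')=10, C('c')=12, C('d')=14
L[0]='0': occ=0, LF[0]=C('0')+0=1+0=1
L[1]='c': occ=0, LF[1]=C('c')+0=12+0=12
L[2]='1': occ=0, LF[2]=C('1')+0=5+0=5
L[3]='a': occ=0, LF[3]=C('a')+0=8+0=8
L[4]='0': occ=1, LF[4]=C('0')+1=1+1=2
L[5]='0': occ=2, LF[5]=C('0')+2=1+2=3
L[6]='d': occ=0, LF[6]=C('d')+0=14+0=14
L[7]='1': occ=1, LF[7]=C('1')+1=5+1=6
L[8]='b': occ=0, LF[8]=C('b')+0=10+0=10
L[9]='0': occ=3, LF[9]=C('0')+3=1+3=4
L[10]='d': occ=1, LF[10]=C('d')+1=14+1=15
L[11]='1': occ=2, LF[11]=C('1')+2=5+2=7
L[12]='c': occ=1, LF[12]=C('c')+1=12+1=13
L[13]='b': occ=1, LF[13]=C('b')+1=10+1=11
L[14]='a': occ=1, LF[14]=C('a')+1=8+1=9
L[15]='$': occ=0, LF[15]=C('$')+0=0+0=0

Answer: 1 12 5 8 2 3 14 6 10 4 15 7 13 11 9 0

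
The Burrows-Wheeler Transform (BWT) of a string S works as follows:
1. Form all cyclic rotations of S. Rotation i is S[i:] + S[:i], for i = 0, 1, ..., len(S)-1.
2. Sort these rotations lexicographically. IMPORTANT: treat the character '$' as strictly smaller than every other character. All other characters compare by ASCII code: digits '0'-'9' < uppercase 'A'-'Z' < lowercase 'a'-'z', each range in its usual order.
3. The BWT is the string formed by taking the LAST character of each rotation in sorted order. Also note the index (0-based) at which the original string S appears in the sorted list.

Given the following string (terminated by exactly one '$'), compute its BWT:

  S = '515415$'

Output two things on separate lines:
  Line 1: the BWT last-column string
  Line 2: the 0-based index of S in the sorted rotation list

Answer: 54551$1
5

Derivation:
All 7 rotations (rotation i = S[i:]+S[:i]):
  rot[0] = 515415$
  rot[1] = 15415$5
  rot[2] = 5415$51
  rot[3] = 415$515
  rot[4] = 15$5154
  rot[5] = 5$51541
  rot[6] = $515415
Sorted (with $ < everything):
  sorted[0] = $515415  (last char: '5')
  sorted[1] = 15$5154  (last char: '4')
  sorted[2] = 15415$5  (last char: '5')
  sorted[3] = 415$515  (last char: '5')
  sorted[4] = 5$51541  (last char: '1')
  sorted[5] = 515415$  (last char: '$')
  sorted[6] = 5415$51  (last char: '1')
Last column: 54551$1
Original string S is at sorted index 5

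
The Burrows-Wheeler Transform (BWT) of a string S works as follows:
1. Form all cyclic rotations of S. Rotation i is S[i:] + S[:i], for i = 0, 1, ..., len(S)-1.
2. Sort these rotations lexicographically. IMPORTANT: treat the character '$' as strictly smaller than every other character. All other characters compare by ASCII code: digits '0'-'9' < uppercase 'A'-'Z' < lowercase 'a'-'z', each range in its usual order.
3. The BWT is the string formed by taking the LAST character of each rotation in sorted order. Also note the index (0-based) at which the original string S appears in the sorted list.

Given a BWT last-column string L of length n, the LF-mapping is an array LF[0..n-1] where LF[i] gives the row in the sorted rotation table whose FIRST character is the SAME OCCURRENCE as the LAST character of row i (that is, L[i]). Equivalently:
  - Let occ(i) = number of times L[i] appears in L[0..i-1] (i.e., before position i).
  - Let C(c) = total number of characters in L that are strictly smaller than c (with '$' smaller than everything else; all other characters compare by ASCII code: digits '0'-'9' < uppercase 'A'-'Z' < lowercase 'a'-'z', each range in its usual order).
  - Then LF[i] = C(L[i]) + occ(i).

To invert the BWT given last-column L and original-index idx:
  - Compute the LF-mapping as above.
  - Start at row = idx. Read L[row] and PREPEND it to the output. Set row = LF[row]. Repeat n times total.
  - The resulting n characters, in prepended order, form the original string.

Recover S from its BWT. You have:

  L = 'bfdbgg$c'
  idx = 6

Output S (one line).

LF mapping: 1 5 4 2 6 7 0 3
Walk LF starting at row 6, prepending L[row]:
  step 1: row=6, L[6]='$', prepend. Next row=LF[6]=0
  step 2: row=0, L[0]='b', prepend. Next row=LF[0]=1
  step 3: row=1, L[1]='f', prepend. Next row=LF[1]=5
  step 4: row=5, L[5]='g', prepend. Next row=LF[5]=7
  step 5: row=7, L[7]='c', prepend. Next row=LF[7]=3
  step 6: row=3, L[3]='b', prepend. Next row=LF[3]=2
  step 7: row=2, L[2]='d', prepend. Next row=LF[2]=4
  step 8: row=4, L[4]='g', prepend. Next row=LF[4]=6
Reversed output: gdbcgfb$

Answer: gdbcgfb$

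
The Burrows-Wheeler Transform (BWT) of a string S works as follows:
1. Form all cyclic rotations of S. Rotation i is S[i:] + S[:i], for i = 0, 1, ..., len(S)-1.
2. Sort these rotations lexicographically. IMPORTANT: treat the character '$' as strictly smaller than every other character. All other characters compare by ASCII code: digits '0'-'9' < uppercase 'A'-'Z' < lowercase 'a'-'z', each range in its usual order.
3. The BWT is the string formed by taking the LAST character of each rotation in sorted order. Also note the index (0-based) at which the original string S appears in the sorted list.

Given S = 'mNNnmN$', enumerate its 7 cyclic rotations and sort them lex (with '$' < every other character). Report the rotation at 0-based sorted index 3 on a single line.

All 7 rotations (rotation i = S[i:]+S[:i]):
  rot[0] = mNNnmN$
  rot[1] = NNnmN$m
  rot[2] = NnmN$mN
  rot[3] = nmN$mNN
  rot[4] = mN$mNNn
  rot[5] = N$mNNnm
  rot[6] = $mNNnmN
Sorted (with $ < everything):
  sorted[0] = $mNNnmN
  sorted[1] = N$mNNnm
  sorted[2] = NNnmN$m
  sorted[3] = NnmN$mN
  sorted[4] = mN$mNNn
  sorted[5] = mNNnmN$
  sorted[6] = nmN$mNN
sorted[3] = NnmN$mN

Answer: NnmN$mN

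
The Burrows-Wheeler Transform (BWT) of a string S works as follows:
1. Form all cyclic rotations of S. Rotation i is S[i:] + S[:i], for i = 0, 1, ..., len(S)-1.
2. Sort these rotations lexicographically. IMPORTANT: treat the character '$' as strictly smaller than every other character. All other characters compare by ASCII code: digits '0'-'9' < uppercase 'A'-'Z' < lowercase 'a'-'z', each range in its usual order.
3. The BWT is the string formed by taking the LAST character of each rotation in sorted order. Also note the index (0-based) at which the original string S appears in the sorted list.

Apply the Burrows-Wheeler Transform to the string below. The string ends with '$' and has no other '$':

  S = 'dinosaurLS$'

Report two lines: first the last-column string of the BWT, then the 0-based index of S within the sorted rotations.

All 11 rotations (rotation i = S[i:]+S[:i]):
  rot[0] = dinosaurLS$
  rot[1] = inosaurLS$d
  rot[2] = nosaurLS$di
  rot[3] = osaurLS$din
  rot[4] = saurLS$dino
  rot[5] = aurLS$dinos
  rot[6] = urLS$dinosa
  rot[7] = rLS$dinosau
  rot[8] = LS$dinosaur
  rot[9] = S$dinosaurL
  rot[10] = $dinosaurLS
Sorted (with $ < everything):
  sorted[0] = $dinosaurLS  (last char: 'S')
  sorted[1] = LS$dinosaur  (last char: 'r')
  sorted[2] = S$dinosaurL  (last char: 'L')
  sorted[3] = aurLS$dinos  (last char: 's')
  sorted[4] = dinosaurLS$  (last char: '$')
  sorted[5] = inosaurLS$d  (last char: 'd')
  sorted[6] = nosaurLS$di  (last char: 'i')
  sorted[7] = osaurLS$din  (last char: 'n')
  sorted[8] = rLS$dinosau  (last char: 'u')
  sorted[9] = saurLS$dino  (last char: 'o')
  sorted[10] = urLS$dinosa  (last char: 'a')
Last column: SrLs$dinuoa
Original string S is at sorted index 4

Answer: SrLs$dinuoa
4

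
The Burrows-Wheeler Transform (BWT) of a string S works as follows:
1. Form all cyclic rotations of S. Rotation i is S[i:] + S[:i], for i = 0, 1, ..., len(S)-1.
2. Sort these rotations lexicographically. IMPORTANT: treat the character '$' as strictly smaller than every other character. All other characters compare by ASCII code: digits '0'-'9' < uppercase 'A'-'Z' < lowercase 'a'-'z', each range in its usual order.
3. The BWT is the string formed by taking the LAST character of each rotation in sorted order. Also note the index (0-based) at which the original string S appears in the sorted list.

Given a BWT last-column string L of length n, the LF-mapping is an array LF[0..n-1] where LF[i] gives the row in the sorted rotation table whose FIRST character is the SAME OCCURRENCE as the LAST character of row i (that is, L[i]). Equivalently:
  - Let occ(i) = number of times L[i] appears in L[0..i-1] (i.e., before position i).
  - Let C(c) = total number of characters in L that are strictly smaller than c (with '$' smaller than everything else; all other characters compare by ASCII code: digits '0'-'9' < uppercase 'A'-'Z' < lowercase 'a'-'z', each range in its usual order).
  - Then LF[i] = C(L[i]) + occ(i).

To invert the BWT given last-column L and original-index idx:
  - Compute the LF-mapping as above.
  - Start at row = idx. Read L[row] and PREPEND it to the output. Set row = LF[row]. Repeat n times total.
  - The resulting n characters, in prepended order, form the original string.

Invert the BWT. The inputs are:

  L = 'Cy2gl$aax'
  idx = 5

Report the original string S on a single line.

Answer: galaxy2C$

Derivation:
LF mapping: 2 8 1 5 6 0 3 4 7
Walk LF starting at row 5, prepending L[row]:
  step 1: row=5, L[5]='$', prepend. Next row=LF[5]=0
  step 2: row=0, L[0]='C', prepend. Next row=LF[0]=2
  step 3: row=2, L[2]='2', prepend. Next row=LF[2]=1
  step 4: row=1, L[1]='y', prepend. Next row=LF[1]=8
  step 5: row=8, L[8]='x', prepend. Next row=LF[8]=7
  step 6: row=7, L[7]='a', prepend. Next row=LF[7]=4
  step 7: row=4, L[4]='l', prepend. Next row=LF[4]=6
  step 8: row=6, L[6]='a', prepend. Next row=LF[6]=3
  step 9: row=3, L[3]='g', prepend. Next row=LF[3]=5
Reversed output: galaxy2C$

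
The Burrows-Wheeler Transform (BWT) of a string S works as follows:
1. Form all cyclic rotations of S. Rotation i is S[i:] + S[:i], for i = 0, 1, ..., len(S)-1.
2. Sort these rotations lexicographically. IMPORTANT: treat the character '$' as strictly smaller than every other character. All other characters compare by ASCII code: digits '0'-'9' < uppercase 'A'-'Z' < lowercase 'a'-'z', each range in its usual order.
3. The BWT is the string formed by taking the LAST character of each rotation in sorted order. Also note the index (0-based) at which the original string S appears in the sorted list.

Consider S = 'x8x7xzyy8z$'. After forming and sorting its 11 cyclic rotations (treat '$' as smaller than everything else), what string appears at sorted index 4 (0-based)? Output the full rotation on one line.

Answer: x7xzyy8z$x8

Derivation:
All 11 rotations (rotation i = S[i:]+S[:i]):
  rot[0] = x8x7xzyy8z$
  rot[1] = 8x7xzyy8z$x
  rot[2] = x7xzyy8z$x8
  rot[3] = 7xzyy8z$x8x
  rot[4] = xzyy8z$x8x7
  rot[5] = zyy8z$x8x7x
  rot[6] = yy8z$x8x7xz
  rot[7] = y8z$x8x7xzy
  rot[8] = 8z$x8x7xzyy
  rot[9] = z$x8x7xzyy8
  rot[10] = $x8x7xzyy8z
Sorted (with $ < everything):
  sorted[0] = $x8x7xzyy8z
  sorted[1] = 7xzyy8z$x8x
  sorted[2] = 8x7xzyy8z$x
  sorted[3] = 8z$x8x7xzyy
  sorted[4] = x7xzyy8z$x8
  sorted[5] = x8x7xzyy8z$
  sorted[6] = xzyy8z$x8x7
  sorted[7] = y8z$x8x7xzy
  sorted[8] = yy8z$x8x7xz
  sorted[9] = z$x8x7xzyy8
  sorted[10] = zyy8z$x8x7x
sorted[4] = x7xzyy8z$x8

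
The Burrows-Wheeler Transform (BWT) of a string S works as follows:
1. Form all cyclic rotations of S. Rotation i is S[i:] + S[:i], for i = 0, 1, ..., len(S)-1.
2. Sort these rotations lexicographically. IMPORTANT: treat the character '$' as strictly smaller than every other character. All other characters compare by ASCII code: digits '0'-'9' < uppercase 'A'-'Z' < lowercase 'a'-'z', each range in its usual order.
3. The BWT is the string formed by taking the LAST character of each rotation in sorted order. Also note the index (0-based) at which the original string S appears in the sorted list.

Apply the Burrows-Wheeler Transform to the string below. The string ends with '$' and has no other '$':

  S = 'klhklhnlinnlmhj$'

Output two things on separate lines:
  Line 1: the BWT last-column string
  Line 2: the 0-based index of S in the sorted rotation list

Answer: jmlllh$hkknnlhni
6

Derivation:
All 16 rotations (rotation i = S[i:]+S[:i]):
  rot[0] = klhklhnlinnlmhj$
  rot[1] = lhklhnlinnlmhj$k
  rot[2] = hklhnlinnlmhj$kl
  rot[3] = klhnlinnlmhj$klh
  rot[4] = lhnlinnlmhj$klhk
  rot[5] = hnlinnlmhj$klhkl
  rot[6] = nlinnlmhj$klhklh
  rot[7] = linnlmhj$klhklhn
  rot[8] = innlmhj$klhklhnl
  rot[9] = nnlmhj$klhklhnli
  rot[10] = nlmhj$klhklhnlin
  rot[11] = lmhj$klhklhnlinn
  rot[12] = mhj$klhklhnlinnl
  rot[13] = hj$klhklhnlinnlm
  rot[14] = j$klhklhnlinnlmh
  rot[15] = $klhklhnlinnlmhj
Sorted (with $ < everything):
  sorted[0] = $klhklhnlinnlmhj  (last char: 'j')
  sorted[1] = hj$klhklhnlinnlm  (last char: 'm')
  sorted[2] = hklhnlinnlmhj$kl  (last char: 'l')
  sorted[3] = hnlinnlmhj$klhkl  (last char: 'l')
  sorted[4] = innlmhj$klhklhnl  (last char: 'l')
  sorted[5] = j$klhklhnlinnlmh  (last char: 'h')
  sorted[6] = klhklhnlinnlmhj$  (last char: '$')
  sorted[7] = klhnlinnlmhj$klh  (last char: 'h')
  sorted[8] = lhklhnlinnlmhj$k  (last char: 'k')
  sorted[9] = lhnlinnlmhj$klhk  (last char: 'k')
  sorted[10] = linnlmhj$klhklhn  (last char: 'n')
  sorted[11] = lmhj$klhklhnlinn  (last char: 'n')
  sorted[12] = mhj$klhklhnlinnl  (last char: 'l')
  sorted[13] = nlinnlmhj$klhklh  (last char: 'h')
  sorted[14] = nlmhj$klhklhnlin  (last char: 'n')
  sorted[15] = nnlmhj$klhklhnli  (last char: 'i')
Last column: jmlllh$hkknnlhni
Original string S is at sorted index 6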